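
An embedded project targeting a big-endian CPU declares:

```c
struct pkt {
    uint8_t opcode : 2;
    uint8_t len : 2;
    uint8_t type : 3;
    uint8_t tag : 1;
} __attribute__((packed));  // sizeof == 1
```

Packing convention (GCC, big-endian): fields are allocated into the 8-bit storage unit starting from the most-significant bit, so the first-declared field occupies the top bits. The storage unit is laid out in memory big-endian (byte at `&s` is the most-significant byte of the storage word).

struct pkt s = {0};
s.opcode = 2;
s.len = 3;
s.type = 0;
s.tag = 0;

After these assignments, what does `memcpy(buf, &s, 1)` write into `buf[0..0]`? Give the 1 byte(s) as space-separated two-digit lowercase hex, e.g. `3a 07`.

opcode (2b) val=2 bits=0x2 at bit 6: 0x80
len (2b) val=3 bits=0x3 at bit 4: 0xb0
type (3b) val=0 bits=0x0 at bit 1: 0xb0
tag (1b) val=0 bits=0x0 at bit 0: 0xb0
word = 0xb0 → big-endian bytes:
  [0]=0xb0

b0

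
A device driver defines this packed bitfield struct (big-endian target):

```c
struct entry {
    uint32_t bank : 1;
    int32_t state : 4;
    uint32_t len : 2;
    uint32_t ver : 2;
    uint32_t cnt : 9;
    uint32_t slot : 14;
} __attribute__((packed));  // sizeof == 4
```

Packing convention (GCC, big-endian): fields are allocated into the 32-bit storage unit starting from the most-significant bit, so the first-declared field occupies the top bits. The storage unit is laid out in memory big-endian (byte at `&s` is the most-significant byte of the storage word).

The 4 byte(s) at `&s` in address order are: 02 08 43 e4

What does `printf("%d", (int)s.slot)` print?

[0]=0x02 [1]=0x08 [2]=0x43 [3]=0xe4 (big-endian) → word 0x020843e4
bank [31+:1] = (word>>31) & 0x1 = 0
state [27+:4] = (word>>27) & 0xf = 0
len [25+:2] = (word>>25) & 0x3 = 1
ver [23+:2] = (word>>23) & 0x3 = 0
cnt [14+:9] = (word>>14) & 0x1ff = 33
slot [0+:14] = (word>>0) & 0x3fff = 996  ←

996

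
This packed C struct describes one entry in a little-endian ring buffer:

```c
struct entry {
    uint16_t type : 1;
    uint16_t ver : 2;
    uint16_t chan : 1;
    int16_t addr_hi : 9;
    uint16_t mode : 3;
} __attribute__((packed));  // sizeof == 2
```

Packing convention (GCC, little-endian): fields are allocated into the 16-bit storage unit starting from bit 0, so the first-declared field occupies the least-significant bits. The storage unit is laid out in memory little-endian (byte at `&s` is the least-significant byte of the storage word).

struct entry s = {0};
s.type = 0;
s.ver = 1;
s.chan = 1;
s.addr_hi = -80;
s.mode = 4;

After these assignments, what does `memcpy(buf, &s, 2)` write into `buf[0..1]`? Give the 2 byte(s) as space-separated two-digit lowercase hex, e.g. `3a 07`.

type (1b) val=0 bits=0x0 at bit 0: 0x0000
ver (2b) val=1 bits=0x1 at bit 1: 0x0002
chan (1b) val=1 bits=0x1 at bit 3: 0x000a
addr_hi (9b) val=-80 bits=0x1b0 at bit 4: 0x1b0a
mode (3b) val=4 bits=0x4 at bit 13: 0x9b0a
word = 0x9b0a → little-endian bytes:
  [0]=0x0a  [1]=0x9b

0a 9b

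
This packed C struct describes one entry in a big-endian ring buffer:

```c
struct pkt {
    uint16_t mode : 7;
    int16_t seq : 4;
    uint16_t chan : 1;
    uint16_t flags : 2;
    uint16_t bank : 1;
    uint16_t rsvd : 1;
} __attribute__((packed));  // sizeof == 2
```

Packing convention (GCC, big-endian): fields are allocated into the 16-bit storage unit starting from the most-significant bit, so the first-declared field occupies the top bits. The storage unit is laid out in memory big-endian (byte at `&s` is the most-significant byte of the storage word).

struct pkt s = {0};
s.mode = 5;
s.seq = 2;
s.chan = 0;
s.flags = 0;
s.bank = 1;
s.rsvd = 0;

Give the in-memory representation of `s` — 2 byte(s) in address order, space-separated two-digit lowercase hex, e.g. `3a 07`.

0a 42

[9+:7] mode=5 & 0x7f = 0x5; word=0x0a00
[5+:4] seq=2 & 0xf = 0x2; word=0x0a40
[4+:1] chan=0 & 0x1 = 0x0; word=0x0a40
[2+:2] flags=0 & 0x3 = 0x0; word=0x0a40
[1+:1] bank=1 & 0x1 = 0x1; word=0x0a42
[0+:1] rsvd=0 & 0x1 = 0x0; word=0x0a42
word = 0x0a42 → big-endian bytes:
  [0]=0x0a  [1]=0x42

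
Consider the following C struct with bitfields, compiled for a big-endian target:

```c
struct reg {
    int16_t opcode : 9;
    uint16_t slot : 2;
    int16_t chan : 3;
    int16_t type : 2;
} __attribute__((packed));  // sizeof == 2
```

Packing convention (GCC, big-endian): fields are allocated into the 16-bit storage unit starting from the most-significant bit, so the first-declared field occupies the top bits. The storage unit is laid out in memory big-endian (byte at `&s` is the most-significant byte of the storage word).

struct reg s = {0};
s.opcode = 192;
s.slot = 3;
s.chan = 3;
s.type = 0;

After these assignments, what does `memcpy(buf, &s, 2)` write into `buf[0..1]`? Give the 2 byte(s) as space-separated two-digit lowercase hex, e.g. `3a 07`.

opcode (9b) val=192 bits=0xc0 at bit 7: 0x6000
slot (2b) val=3 bits=0x3 at bit 5: 0x6060
chan (3b) val=3 bits=0x3 at bit 2: 0x606c
type (2b) val=0 bits=0x0 at bit 0: 0x606c
word = 0x606c → big-endian bytes:
  [0]=0x60  [1]=0x6c

60 6c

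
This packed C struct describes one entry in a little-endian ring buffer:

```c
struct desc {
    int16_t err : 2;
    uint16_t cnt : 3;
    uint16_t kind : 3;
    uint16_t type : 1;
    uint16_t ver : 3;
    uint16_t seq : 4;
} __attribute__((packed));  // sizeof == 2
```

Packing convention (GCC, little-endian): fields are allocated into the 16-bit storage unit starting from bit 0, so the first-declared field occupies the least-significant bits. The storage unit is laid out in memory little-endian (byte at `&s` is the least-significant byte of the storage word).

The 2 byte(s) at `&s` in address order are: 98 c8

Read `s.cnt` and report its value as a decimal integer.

[0]=0x98 [1]=0xc8 (little-endian) → word 0xc898
err [0+:2] = (word>>0) & 0x3 = 0
cnt [2+:3] = (word>>2) & 0x7 = 6  ←
kind [5+:3] = (word>>5) & 0x7 = 4
type [8+:1] = (word>>8) & 0x1 = 0
ver [9+:3] = (word>>9) & 0x7 = 4
seq [12+:4] = (word>>12) & 0xf = 12

6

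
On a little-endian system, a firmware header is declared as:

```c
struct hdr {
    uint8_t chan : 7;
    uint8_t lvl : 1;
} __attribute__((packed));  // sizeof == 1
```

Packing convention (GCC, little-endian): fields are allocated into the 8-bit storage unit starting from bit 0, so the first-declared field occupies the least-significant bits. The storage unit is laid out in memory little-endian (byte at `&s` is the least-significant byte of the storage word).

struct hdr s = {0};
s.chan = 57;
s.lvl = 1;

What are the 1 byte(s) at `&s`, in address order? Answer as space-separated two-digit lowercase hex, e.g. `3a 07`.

b9

[0+:7] chan=57 & 0x7f = 0x39; word=0x39
[7+:1] lvl=1 & 0x1 = 0x1; word=0xb9
word = 0xb9 → little-endian bytes:
  [0]=0xb9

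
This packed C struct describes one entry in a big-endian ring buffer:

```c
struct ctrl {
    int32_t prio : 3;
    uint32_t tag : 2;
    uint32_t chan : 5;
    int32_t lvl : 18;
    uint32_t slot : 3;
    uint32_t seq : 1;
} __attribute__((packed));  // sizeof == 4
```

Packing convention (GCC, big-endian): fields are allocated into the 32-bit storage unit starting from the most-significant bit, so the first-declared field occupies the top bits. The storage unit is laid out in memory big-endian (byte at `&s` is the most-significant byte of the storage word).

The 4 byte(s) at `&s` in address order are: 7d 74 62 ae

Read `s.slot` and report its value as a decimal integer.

[0]=0x7d [1]=0x74 [2]=0x62 [3]=0xae (big-endian) → word 0x7d7462ae
prio:3 @ bit 29 → (0x7d7462ae>>29)&0x7 = 0x3
tag:2 @ bit 27 → (0x7d7462ae>>27)&0x3 = 0x3
chan:5 @ bit 22 → (0x7d7462ae>>22)&0x1f = 0x15
lvl:18 @ bit 4 → (0x7d7462ae>>4)&0x3ffff = 0x3462a
slot:3 @ bit 1 → (0x7d7462ae>>1)&0x7 = 0x7  ←
seq:1 @ bit 0 → (0x7d7462ae>>0)&0x1 = 0x0

7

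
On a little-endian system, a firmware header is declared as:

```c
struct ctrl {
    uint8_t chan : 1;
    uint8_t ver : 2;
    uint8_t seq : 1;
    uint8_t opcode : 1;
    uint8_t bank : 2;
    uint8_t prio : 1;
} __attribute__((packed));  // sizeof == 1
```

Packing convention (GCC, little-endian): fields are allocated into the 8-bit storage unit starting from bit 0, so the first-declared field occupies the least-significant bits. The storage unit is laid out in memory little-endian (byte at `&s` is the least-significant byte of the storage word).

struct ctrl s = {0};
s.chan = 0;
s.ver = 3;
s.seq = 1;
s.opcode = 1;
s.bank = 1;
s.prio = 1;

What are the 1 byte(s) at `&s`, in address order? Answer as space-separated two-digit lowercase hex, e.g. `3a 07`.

chan (1b) val=0 bits=0x0 at bit 0: 0x00
ver (2b) val=3 bits=0x3 at bit 1: 0x06
seq (1b) val=1 bits=0x1 at bit 3: 0x0e
opcode (1b) val=1 bits=0x1 at bit 4: 0x1e
bank (2b) val=1 bits=0x1 at bit 5: 0x3e
prio (1b) val=1 bits=0x1 at bit 7: 0xbe
word = 0xbe → little-endian bytes:
  [0]=0xbe

be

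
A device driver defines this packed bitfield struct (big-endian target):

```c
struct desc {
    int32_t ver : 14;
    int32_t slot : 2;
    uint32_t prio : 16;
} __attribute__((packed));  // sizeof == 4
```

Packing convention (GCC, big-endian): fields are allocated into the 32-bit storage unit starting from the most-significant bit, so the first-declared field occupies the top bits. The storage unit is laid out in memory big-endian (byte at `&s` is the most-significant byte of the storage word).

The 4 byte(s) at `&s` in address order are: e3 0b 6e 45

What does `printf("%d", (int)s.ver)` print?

-1854

[0]=0xe3 [1]=0x0b [2]=0x6e [3]=0x45 (big-endian) → word 0xe30b6e45
ver [18+:14] = (word>>18) & 0x3fff = 14530  ←
slot [16+:2] = (word>>16) & 0x3 = 3
prio [0+:16] = (word>>0) & 0xffff = 28229
ver signed 14b, MSB=1: 14530 - 16384 = -1854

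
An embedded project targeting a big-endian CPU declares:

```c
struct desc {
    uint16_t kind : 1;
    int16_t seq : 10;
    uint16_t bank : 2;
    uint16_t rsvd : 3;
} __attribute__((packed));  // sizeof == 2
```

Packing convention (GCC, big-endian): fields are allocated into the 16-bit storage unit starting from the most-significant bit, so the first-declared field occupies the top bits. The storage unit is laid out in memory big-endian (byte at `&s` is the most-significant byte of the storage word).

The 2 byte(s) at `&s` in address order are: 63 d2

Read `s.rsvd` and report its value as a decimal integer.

2

[0]=0x63 [1]=0xd2 (big-endian) → word 0x63d2
kind:1 @ bit 15 → (0x63d2>>15)&0x1 = 0x0
seq:10 @ bit 5 → (0x63d2>>5)&0x3ff = 0x31e
bank:2 @ bit 3 → (0x63d2>>3)&0x3 = 0x2
rsvd:3 @ bit 0 → (0x63d2>>0)&0x7 = 0x2  ←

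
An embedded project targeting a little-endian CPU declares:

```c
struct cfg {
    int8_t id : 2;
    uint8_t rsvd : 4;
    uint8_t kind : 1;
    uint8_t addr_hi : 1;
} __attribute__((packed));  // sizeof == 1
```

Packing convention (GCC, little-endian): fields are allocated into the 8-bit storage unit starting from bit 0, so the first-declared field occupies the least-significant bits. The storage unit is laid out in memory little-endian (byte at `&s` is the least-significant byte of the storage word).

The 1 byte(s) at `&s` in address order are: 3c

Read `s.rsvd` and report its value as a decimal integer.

15

[0]=0x3c (little-endian) → word 0x3c
id [0+:2] = (word>>0) & 0x3 = 0
rsvd [2+:4] = (word>>2) & 0xf = 15  ←
kind [6+:1] = (word>>6) & 0x1 = 0
addr_hi [7+:1] = (word>>7) & 0x1 = 0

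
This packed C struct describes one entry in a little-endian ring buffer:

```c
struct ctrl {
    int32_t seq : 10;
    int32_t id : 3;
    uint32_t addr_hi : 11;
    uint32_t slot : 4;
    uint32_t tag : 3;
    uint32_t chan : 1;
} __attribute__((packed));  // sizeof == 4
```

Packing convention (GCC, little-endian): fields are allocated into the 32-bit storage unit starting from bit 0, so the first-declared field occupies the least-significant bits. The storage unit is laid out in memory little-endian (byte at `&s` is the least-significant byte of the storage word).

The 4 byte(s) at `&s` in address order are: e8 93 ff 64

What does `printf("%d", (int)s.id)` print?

[0]=0xe8 [1]=0x93 [2]=0xff [3]=0x64 (little-endian) → word 0x64ff93e8
seq [0+:10] = (word>>0) & 0x3ff = 1000
id [10+:3] = (word>>10) & 0x7 = 4  ←
addr_hi [13+:11] = (word>>13) & 0x7ff = 2044
slot [24+:4] = (word>>24) & 0xf = 4
tag [28+:3] = (word>>28) & 0x7 = 6
chan [31+:1] = (word>>31) & 0x1 = 0
id signed 3b, MSB=1: 4 - 8 = -4

-4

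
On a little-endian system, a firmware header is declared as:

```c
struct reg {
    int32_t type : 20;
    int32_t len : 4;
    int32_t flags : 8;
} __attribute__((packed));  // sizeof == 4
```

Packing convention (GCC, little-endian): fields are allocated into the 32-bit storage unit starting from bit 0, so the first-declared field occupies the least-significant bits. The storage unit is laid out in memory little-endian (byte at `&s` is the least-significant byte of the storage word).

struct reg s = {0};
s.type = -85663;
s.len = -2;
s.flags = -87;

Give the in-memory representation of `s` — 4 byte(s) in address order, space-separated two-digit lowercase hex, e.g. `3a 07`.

61 b1 ee a9

[0+:20] type=-85663 & 0xfffff = 0xeb161; word=0x000eb161
[20+:4] len=-2 & 0xf = 0xe; word=0x00eeb161
[24+:8] flags=-87 & 0xff = 0xa9; word=0xa9eeb161
word = 0xa9eeb161 → little-endian bytes:
  [0]=0x61  [1]=0xb1  [2]=0xee  [3]=0xa9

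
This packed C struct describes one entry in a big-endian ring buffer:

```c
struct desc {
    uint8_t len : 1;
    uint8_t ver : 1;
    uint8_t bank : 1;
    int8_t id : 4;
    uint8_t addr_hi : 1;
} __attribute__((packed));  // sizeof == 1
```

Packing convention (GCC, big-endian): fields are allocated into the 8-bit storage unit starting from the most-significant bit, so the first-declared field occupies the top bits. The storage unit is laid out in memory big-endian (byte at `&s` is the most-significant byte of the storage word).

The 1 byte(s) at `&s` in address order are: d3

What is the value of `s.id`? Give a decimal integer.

-7

[0]=0xd3 (big-endian) → word 0xd3
len:1 @ bit 7 → (0xd3>>7)&0x1 = 0x1
ver:1 @ bit 6 → (0xd3>>6)&0x1 = 0x1
bank:1 @ bit 5 → (0xd3>>5)&0x1 = 0x0
id:4 @ bit 1 → (0xd3>>1)&0xf = 0x9  ←
addr_hi:1 @ bit 0 → (0xd3>>0)&0x1 = 0x1
id signed 4b, MSB=1: 9 - 16 = -7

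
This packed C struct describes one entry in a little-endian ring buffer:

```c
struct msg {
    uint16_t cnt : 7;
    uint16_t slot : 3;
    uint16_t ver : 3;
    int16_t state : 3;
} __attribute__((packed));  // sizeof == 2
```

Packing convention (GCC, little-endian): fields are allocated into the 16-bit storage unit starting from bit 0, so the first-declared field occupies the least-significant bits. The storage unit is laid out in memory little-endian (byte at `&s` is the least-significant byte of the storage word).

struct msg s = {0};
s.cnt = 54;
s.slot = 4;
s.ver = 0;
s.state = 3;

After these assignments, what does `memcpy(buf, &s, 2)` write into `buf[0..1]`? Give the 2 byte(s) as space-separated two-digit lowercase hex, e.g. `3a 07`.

cnt:7 = 54 → 0x36 << 0 → word 0x0036
slot:3 = 4 → 0x4 << 7 → word 0x0236
ver:3 = 0 → 0x0 << 10 → word 0x0236
state:3 = 3 → 0x3 << 13 → word 0x6236
word = 0x6236 → little-endian bytes:
  [0]=0x36  [1]=0x62

36 62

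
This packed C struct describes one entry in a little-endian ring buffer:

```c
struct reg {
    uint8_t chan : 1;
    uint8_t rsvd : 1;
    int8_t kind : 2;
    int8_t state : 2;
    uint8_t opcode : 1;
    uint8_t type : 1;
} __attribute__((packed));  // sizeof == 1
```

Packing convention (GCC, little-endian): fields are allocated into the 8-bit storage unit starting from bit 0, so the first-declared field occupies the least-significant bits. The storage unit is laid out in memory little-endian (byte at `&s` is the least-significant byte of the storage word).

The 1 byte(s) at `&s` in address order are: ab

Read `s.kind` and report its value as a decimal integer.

-2

[0]=0xab (little-endian) → word 0xab
chan [0+:1] = (word>>0) & 0x1 = 1
rsvd [1+:1] = (word>>1) & 0x1 = 1
kind [2+:2] = (word>>2) & 0x3 = 2  ←
state [4+:2] = (word>>4) & 0x3 = 2
opcode [6+:1] = (word>>6) & 0x1 = 0
type [7+:1] = (word>>7) & 0x1 = 1
kind signed 2b, MSB=1: 2 - 4 = -2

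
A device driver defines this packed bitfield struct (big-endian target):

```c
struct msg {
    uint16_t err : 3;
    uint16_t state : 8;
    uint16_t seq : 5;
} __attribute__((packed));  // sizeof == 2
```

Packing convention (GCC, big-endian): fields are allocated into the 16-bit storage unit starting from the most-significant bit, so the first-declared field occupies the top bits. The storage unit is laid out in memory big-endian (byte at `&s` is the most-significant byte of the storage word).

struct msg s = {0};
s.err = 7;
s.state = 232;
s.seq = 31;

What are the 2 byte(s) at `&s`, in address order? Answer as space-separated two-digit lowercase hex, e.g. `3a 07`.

[13+:3] err=7 & 0x7 = 0x7; word=0xe000
[5+:8] state=232 & 0xff = 0xe8; word=0xfd00
[0+:5] seq=31 & 0x1f = 0x1f; word=0xfd1f
word = 0xfd1f → big-endian bytes:
  [0]=0xfd  [1]=0x1f

fd 1f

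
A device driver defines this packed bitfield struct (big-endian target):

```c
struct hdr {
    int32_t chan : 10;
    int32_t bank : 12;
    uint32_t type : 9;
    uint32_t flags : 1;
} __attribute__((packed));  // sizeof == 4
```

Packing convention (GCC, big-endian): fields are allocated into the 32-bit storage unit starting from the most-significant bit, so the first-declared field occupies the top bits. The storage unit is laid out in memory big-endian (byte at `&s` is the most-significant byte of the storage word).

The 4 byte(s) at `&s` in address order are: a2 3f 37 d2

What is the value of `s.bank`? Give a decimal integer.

-51

[0]=0xa2 [1]=0x3f [2]=0x37 [3]=0xd2 (big-endian) → word 0xa23f37d2
chan:10 @ bit 22 → (0xa23f37d2>>22)&0x3ff = 0x288
bank:12 @ bit 10 → (0xa23f37d2>>10)&0xfff = 0xfcd  ←
type:9 @ bit 1 → (0xa23f37d2>>1)&0x1ff = 0x1e9
flags:1 @ bit 0 → (0xa23f37d2>>0)&0x1 = 0x0
bank signed 12b, MSB=1: 4045 - 4096 = -51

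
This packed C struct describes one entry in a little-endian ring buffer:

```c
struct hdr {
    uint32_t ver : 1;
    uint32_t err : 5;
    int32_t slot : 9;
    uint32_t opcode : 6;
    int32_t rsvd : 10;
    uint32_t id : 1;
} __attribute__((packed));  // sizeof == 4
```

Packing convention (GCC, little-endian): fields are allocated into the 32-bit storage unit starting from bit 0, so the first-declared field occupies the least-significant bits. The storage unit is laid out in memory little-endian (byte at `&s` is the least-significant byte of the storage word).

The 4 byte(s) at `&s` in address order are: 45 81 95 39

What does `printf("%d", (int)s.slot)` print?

[0]=0x45 [1]=0x81 [2]=0x95 [3]=0x39 (little-endian) → word 0x39958145
ver:1 @ bit 0 → (0x39958145>>0)&0x1 = 0x1
err:5 @ bit 1 → (0x39958145>>1)&0x1f = 0x2
slot:9 @ bit 6 → (0x39958145>>6)&0x1ff = 0x5  ←
opcode:6 @ bit 15 → (0x39958145>>15)&0x3f = 0x2b
rsvd:10 @ bit 21 → (0x39958145>>21)&0x3ff = 0x1cc
id:1 @ bit 31 → (0x39958145>>31)&0x1 = 0x0
slot signed 9b, MSB=0: value = 5

5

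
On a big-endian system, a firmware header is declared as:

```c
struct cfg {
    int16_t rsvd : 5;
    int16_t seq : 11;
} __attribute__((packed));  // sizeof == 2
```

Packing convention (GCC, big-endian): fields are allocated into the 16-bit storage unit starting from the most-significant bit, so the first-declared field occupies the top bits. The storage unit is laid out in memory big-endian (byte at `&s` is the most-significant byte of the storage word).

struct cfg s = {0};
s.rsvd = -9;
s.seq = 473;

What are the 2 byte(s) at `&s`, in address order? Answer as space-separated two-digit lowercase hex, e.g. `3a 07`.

rsvd (5b) val=-9 bits=0x17 at bit 11: 0xb800
seq (11b) val=473 bits=0x1d9 at bit 0: 0xb9d9
word = 0xb9d9 → big-endian bytes:
  [0]=0xb9  [1]=0xd9

b9 d9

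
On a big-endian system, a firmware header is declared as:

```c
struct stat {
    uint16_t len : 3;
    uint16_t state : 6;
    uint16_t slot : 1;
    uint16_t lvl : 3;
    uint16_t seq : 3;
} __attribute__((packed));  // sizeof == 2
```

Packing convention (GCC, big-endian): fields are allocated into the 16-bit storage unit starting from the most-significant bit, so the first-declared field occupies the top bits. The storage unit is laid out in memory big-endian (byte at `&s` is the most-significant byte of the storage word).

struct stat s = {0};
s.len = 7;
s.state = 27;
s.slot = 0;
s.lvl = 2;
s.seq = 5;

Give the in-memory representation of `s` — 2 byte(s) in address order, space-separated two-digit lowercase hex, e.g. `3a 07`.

ed 95

len:3 = 7 → 0x7 << 13 → word 0xe000
state:6 = 27 → 0x1b << 7 → word 0xed80
slot:1 = 0 → 0x0 << 6 → word 0xed80
lvl:3 = 2 → 0x2 << 3 → word 0xed90
seq:3 = 5 → 0x5 << 0 → word 0xed95
word = 0xed95 → big-endian bytes:
  [0]=0xed  [1]=0x95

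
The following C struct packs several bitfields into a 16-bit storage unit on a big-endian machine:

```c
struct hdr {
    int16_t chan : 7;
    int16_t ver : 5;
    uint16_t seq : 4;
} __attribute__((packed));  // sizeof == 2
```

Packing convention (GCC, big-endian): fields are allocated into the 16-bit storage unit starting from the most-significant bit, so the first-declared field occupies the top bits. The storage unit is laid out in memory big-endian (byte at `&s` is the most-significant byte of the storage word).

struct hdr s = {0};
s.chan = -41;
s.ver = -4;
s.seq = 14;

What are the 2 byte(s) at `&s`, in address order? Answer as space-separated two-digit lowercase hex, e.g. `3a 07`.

af ce

chan (7b) val=-41 bits=0x57 at bit 9: 0xae00
ver (5b) val=-4 bits=0x1c at bit 4: 0xafc0
seq (4b) val=14 bits=0xe at bit 0: 0xafce
word = 0xafce → big-endian bytes:
  [0]=0xaf  [1]=0xce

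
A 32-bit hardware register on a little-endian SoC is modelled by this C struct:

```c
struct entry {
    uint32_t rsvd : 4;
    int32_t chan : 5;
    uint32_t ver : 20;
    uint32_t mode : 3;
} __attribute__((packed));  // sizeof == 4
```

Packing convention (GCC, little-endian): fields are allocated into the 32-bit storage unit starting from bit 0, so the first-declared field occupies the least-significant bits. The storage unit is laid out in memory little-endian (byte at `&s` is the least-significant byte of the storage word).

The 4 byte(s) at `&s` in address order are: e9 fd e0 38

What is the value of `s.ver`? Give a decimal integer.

815230

[0]=0xe9 [1]=0xfd [2]=0xe0 [3]=0x38 (little-endian) → word 0x38e0fde9
rsvd [0+:4] = (word>>0) & 0xf = 9
chan [4+:5] = (word>>4) & 0x1f = 30
ver [9+:20] = (word>>9) & 0xfffff = 815230  ←
mode [29+:3] = (word>>29) & 0x7 = 1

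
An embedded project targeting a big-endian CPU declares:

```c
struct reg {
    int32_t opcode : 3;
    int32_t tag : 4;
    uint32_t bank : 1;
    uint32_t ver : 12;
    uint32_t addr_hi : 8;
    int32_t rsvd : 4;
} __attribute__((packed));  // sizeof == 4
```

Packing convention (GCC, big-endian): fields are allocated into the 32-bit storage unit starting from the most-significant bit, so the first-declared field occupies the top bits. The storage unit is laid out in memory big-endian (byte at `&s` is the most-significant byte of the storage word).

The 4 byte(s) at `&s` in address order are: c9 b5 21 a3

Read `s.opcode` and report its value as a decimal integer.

[0]=0xc9 [1]=0xb5 [2]=0x21 [3]=0xa3 (big-endian) → word 0xc9b521a3
opcode:3 @ bit 29 → (0xc9b521a3>>29)&0x7 = 0x6  ←
tag:4 @ bit 25 → (0xc9b521a3>>25)&0xf = 0x4
bank:1 @ bit 24 → (0xc9b521a3>>24)&0x1 = 0x1
ver:12 @ bit 12 → (0xc9b521a3>>12)&0xfff = 0xb52
addr_hi:8 @ bit 4 → (0xc9b521a3>>4)&0xff = 0x1a
rsvd:4 @ bit 0 → (0xc9b521a3>>0)&0xf = 0x3
opcode signed 3b, MSB=1: 6 - 8 = -2

-2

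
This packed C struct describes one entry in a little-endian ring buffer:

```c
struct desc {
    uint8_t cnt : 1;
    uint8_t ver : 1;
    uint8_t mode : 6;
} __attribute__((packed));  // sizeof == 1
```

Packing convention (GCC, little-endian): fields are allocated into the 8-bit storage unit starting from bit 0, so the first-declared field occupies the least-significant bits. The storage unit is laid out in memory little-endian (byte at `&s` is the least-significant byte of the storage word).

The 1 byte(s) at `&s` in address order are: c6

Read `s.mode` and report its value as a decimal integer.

49

[0]=0xc6 (little-endian) → word 0xc6
cnt [0+:1] = (word>>0) & 0x1 = 0
ver [1+:1] = (word>>1) & 0x1 = 1
mode [2+:6] = (word>>2) & 0x3f = 49  ←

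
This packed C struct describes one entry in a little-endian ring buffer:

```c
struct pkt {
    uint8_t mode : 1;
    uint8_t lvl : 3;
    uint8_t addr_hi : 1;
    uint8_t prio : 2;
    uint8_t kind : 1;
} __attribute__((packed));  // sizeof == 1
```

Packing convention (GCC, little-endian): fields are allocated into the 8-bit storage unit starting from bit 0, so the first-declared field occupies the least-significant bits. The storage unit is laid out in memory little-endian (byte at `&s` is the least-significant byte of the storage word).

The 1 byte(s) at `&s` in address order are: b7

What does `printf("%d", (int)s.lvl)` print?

3

[0]=0xb7 (little-endian) → word 0xb7
mode [0+:1] = (word>>0) & 0x1 = 1
lvl [1+:3] = (word>>1) & 0x7 = 3  ←
addr_hi [4+:1] = (word>>4) & 0x1 = 1
prio [5+:2] = (word>>5) & 0x3 = 1
kind [7+:1] = (word>>7) & 0x1 = 1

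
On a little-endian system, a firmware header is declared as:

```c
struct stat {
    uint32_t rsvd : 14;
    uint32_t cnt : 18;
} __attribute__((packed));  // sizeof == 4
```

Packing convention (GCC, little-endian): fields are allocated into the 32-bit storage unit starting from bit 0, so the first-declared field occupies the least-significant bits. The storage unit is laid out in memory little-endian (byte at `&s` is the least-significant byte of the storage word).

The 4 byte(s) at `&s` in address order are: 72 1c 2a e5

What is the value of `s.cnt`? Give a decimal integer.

234664

[0]=0x72 [1]=0x1c [2]=0x2a [3]=0xe5 (little-endian) → word 0xe52a1c72
rsvd:14 @ bit 0 → (0xe52a1c72>>0)&0x3fff = 0x1c72
cnt:18 @ bit 14 → (0xe52a1c72>>14)&0x3ffff = 0x394a8  ←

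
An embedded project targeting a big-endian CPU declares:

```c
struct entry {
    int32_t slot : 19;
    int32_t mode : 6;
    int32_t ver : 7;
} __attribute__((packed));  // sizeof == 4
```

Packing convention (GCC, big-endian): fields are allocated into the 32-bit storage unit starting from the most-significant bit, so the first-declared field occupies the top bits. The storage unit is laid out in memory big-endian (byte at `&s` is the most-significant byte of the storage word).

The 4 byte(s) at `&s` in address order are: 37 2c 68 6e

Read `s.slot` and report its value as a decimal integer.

[0]=0x37 [1]=0x2c [2]=0x68 [3]=0x6e (big-endian) → word 0x372c686e
slot:19 @ bit 13 → (0x372c686e>>13)&0x7ffff = 0x1b963  ←
mode:6 @ bit 7 → (0x372c686e>>7)&0x3f = 0x10
ver:7 @ bit 0 → (0x372c686e>>0)&0x7f = 0x6e
slot signed 19b, MSB=0: value = 112995

112995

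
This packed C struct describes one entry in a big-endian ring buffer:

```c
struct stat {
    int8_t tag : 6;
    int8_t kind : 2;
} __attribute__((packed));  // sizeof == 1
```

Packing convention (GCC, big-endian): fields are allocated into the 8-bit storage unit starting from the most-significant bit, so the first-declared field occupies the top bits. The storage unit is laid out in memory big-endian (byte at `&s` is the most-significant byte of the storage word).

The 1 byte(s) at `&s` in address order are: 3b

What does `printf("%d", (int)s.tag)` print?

[0]=0x3b (big-endian) → word 0x3b
tag [2+:6] = (word>>2) & 0x3f = 14  ←
kind [0+:2] = (word>>0) & 0x3 = 3
tag signed 6b, MSB=0: value = 14

14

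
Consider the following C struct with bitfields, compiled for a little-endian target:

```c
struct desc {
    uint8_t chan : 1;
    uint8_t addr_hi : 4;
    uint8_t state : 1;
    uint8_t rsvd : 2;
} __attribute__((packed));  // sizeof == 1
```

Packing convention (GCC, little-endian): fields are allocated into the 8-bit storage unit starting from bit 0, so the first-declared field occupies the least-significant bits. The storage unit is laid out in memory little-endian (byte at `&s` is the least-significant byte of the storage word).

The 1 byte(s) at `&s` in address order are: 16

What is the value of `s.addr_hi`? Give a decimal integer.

[0]=0x16 (little-endian) → word 0x16
chan:1 @ bit 0 → (0x16>>0)&0x1 = 0x0
addr_hi:4 @ bit 1 → (0x16>>1)&0xf = 0xb  ←
state:1 @ bit 5 → (0x16>>5)&0x1 = 0x0
rsvd:2 @ bit 6 → (0x16>>6)&0x3 = 0x0

11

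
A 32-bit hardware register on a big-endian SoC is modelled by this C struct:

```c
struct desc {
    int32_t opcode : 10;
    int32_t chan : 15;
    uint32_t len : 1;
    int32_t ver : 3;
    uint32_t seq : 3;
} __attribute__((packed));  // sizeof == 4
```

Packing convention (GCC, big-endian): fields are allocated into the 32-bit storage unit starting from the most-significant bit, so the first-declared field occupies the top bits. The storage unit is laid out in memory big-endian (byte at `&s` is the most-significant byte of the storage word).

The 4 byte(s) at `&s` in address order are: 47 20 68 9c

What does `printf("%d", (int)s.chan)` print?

[0]=0x47 [1]=0x20 [2]=0x68 [3]=0x9c (big-endian) → word 0x4720689c
opcode:10 @ bit 22 → (0x4720689c>>22)&0x3ff = 0x11c
chan:15 @ bit 7 → (0x4720689c>>7)&0x7fff = 0x40d1  ←
len:1 @ bit 6 → (0x4720689c>>6)&0x1 = 0x0
ver:3 @ bit 3 → (0x4720689c>>3)&0x7 = 0x3
seq:3 @ bit 0 → (0x4720689c>>0)&0x7 = 0x4
chan signed 15b, MSB=1: 16593 - 32768 = -16175

-16175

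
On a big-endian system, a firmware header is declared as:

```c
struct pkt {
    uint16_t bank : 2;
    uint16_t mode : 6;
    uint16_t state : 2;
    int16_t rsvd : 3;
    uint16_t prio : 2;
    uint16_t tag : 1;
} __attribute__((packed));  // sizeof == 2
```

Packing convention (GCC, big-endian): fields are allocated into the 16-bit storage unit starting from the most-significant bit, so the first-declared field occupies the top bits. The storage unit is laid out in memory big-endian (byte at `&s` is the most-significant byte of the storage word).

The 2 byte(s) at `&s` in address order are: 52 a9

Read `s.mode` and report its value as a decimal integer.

[0]=0x52 [1]=0xa9 (big-endian) → word 0x52a9
bank:2 @ bit 14 → (0x52a9>>14)&0x3 = 0x1
mode:6 @ bit 8 → (0x52a9>>8)&0x3f = 0x12  ←
state:2 @ bit 6 → (0x52a9>>6)&0x3 = 0x2
rsvd:3 @ bit 3 → (0x52a9>>3)&0x7 = 0x5
prio:2 @ bit 1 → (0x52a9>>1)&0x3 = 0x0
tag:1 @ bit 0 → (0x52a9>>0)&0x1 = 0x1

18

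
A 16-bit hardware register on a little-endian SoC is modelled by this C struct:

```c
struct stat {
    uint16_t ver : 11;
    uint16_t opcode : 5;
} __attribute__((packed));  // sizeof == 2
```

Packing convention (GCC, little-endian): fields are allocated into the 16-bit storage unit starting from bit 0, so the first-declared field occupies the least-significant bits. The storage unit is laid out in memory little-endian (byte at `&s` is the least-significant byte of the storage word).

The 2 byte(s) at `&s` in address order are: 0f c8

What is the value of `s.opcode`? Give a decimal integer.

25

[0]=0x0f [1]=0xc8 (little-endian) → word 0xc80f
ver:11 @ bit 0 → (0xc80f>>0)&0x7ff = 0xf
opcode:5 @ bit 11 → (0xc80f>>11)&0x1f = 0x19  ←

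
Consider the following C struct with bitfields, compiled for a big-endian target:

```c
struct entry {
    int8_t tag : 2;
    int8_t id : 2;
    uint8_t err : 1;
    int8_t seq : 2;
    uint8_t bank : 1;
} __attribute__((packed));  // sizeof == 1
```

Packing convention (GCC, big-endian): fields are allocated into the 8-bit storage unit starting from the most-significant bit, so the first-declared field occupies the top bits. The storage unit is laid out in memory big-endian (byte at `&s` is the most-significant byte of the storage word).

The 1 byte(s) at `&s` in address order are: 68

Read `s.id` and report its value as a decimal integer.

[0]=0x68 (big-endian) → word 0x68
tag:2 @ bit 6 → (0x68>>6)&0x3 = 0x1
id:2 @ bit 4 → (0x68>>4)&0x3 = 0x2  ←
err:1 @ bit 3 → (0x68>>3)&0x1 = 0x1
seq:2 @ bit 1 → (0x68>>1)&0x3 = 0x0
bank:1 @ bit 0 → (0x68>>0)&0x1 = 0x0
id signed 2b, MSB=1: 2 - 4 = -2

-2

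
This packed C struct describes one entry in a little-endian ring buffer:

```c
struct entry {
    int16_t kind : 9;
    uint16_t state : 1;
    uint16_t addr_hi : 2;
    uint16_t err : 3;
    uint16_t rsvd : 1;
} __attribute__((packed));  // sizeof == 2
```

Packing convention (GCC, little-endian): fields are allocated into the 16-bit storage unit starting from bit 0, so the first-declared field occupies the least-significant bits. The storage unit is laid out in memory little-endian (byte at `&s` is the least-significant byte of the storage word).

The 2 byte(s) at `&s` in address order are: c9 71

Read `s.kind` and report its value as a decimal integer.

[0]=0xc9 [1]=0x71 (little-endian) → word 0x71c9
kind:9 @ bit 0 → (0x71c9>>0)&0x1ff = 0x1c9  ←
state:1 @ bit 9 → (0x71c9>>9)&0x1 = 0x0
addr_hi:2 @ bit 10 → (0x71c9>>10)&0x3 = 0x0
err:3 @ bit 12 → (0x71c9>>12)&0x7 = 0x7
rsvd:1 @ bit 15 → (0x71c9>>15)&0x1 = 0x0
kind signed 9b, MSB=1: 457 - 512 = -55

-55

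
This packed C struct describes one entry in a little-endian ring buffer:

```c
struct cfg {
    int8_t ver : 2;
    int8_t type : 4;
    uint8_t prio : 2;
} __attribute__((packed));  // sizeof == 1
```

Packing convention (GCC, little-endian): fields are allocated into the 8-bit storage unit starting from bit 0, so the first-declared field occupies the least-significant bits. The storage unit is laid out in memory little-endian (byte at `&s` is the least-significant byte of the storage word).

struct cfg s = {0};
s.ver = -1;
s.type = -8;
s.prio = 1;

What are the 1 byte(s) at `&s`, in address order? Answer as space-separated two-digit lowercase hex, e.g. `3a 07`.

63

ver (2b) val=-1 bits=0x3 at bit 0: 0x03
type (4b) val=-8 bits=0x8 at bit 2: 0x23
prio (2b) val=1 bits=0x1 at bit 6: 0x63
word = 0x63 → little-endian bytes:
  [0]=0x63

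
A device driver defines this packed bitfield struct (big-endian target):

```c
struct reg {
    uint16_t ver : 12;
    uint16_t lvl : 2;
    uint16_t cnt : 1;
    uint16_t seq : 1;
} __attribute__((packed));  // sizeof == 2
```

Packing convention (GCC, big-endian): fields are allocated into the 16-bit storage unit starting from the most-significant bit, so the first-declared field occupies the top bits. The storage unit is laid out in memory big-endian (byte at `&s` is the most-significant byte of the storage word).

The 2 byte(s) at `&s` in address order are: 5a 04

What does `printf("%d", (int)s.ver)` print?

1440

[0]=0x5a [1]=0x04 (big-endian) → word 0x5a04
ver:12 @ bit 4 → (0x5a04>>4)&0xfff = 0x5a0  ←
lvl:2 @ bit 2 → (0x5a04>>2)&0x3 = 0x1
cnt:1 @ bit 1 → (0x5a04>>1)&0x1 = 0x0
seq:1 @ bit 0 → (0x5a04>>0)&0x1 = 0x0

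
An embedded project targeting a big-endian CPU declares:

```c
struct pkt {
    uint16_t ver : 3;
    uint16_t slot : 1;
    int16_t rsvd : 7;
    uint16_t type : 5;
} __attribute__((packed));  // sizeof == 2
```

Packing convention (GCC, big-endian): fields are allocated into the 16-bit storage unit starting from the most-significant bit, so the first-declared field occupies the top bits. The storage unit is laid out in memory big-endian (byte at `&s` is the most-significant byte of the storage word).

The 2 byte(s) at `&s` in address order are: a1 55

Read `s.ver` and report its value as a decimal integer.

[0]=0xa1 [1]=0x55 (big-endian) → word 0xa155
ver:3 @ bit 13 → (0xa155>>13)&0x7 = 0x5  ←
slot:1 @ bit 12 → (0xa155>>12)&0x1 = 0x0
rsvd:7 @ bit 5 → (0xa155>>5)&0x7f = 0xa
type:5 @ bit 0 → (0xa155>>0)&0x1f = 0x15

5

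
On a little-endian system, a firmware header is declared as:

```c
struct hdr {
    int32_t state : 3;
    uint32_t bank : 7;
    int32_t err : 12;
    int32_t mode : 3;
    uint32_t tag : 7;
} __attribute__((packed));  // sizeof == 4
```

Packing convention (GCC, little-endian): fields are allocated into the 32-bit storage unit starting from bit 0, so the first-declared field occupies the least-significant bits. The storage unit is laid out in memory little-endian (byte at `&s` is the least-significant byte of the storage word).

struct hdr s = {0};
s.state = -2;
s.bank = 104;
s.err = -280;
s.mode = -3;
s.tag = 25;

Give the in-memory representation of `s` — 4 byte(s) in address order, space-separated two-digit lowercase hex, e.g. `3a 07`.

46 a3 7b 33

[0+:3] state=-2 & 0x7 = 0x6; word=0x00000006
[3+:7] bank=104 & 0x7f = 0x68; word=0x00000346
[10+:12] err=-280 & 0xfff = 0xee8; word=0x003ba346
[22+:3] mode=-3 & 0x7 = 0x5; word=0x017ba346
[25+:7] tag=25 & 0x7f = 0x19; word=0x337ba346
word = 0x337ba346 → little-endian bytes:
  [0]=0x46  [1]=0xa3  [2]=0x7b  [3]=0x33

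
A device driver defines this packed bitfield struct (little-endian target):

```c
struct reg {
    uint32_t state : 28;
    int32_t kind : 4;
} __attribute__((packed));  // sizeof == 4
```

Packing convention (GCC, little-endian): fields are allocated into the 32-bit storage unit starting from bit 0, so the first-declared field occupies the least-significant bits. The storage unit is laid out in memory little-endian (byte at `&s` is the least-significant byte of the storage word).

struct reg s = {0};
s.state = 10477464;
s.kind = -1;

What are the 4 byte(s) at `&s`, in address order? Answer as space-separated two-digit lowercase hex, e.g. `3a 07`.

[0+:28] state=10477464 & 0xfffffff = 0x9fdf98; word=0x009fdf98
[28+:4] kind=-1 & 0xf = 0xf; word=0xf09fdf98
word = 0xf09fdf98 → little-endian bytes:
  [0]=0x98  [1]=0xdf  [2]=0x9f  [3]=0xf0

98 df 9f f0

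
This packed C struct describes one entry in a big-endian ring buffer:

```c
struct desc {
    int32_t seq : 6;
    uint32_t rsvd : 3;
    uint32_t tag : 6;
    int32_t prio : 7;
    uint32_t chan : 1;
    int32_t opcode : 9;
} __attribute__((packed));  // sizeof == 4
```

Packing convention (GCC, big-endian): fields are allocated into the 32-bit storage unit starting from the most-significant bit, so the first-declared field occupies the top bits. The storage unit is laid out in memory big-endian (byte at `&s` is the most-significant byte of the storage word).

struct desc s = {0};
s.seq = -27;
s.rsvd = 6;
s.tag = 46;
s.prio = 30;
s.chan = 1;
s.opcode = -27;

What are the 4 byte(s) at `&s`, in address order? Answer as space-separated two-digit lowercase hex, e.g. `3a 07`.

seq:6 = -27 → 0x25 << 26 → word 0x94000000
rsvd:3 = 6 → 0x6 << 23 → word 0x97000000
tag:6 = 46 → 0x2e << 17 → word 0x975c0000
prio:7 = 30 → 0x1e << 10 → word 0x975c7800
chan:1 = 1 → 0x1 << 9 → word 0x975c7a00
opcode:9 = -27 → 0x1e5 << 0 → word 0x975c7be5
word = 0x975c7be5 → big-endian bytes:
  [0]=0x97  [1]=0x5c  [2]=0x7b  [3]=0xe5

97 5c 7b e5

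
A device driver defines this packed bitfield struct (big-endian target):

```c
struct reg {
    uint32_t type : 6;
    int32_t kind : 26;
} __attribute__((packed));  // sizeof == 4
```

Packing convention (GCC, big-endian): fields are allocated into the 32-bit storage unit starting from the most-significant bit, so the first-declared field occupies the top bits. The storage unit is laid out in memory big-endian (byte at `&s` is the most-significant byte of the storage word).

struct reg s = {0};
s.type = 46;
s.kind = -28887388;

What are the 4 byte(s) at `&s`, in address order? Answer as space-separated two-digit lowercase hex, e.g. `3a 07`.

[26+:6] type=46 & 0x3f = 0x2e; word=0xb8000000
[0+:26] kind=-28887388 & 0x3ffffff = 0x24736a4; word=0xba4736a4
word = 0xba4736a4 → big-endian bytes:
  [0]=0xba  [1]=0x47  [2]=0x36  [3]=0xa4

ba 47 36 a4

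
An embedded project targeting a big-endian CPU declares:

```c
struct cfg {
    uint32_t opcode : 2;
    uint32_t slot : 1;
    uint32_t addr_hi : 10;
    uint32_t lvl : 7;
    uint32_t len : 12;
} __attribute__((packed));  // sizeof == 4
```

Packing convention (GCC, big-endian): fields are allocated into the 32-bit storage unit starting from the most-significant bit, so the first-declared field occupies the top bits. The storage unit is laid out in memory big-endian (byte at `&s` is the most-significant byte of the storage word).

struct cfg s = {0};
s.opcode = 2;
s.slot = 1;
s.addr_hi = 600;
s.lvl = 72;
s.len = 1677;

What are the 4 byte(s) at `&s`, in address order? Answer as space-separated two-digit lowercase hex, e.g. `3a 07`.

b2 c4 86 8d

opcode:2 = 2 → 0x2 << 30 → word 0x80000000
slot:1 = 1 → 0x1 << 29 → word 0xa0000000
addr_hi:10 = 600 → 0x258 << 19 → word 0xb2c00000
lvl:7 = 72 → 0x48 << 12 → word 0xb2c48000
len:12 = 1677 → 0x68d << 0 → word 0xb2c4868d
word = 0xb2c4868d → big-endian bytes:
  [0]=0xb2  [1]=0xc4  [2]=0x86  [3]=0x8d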